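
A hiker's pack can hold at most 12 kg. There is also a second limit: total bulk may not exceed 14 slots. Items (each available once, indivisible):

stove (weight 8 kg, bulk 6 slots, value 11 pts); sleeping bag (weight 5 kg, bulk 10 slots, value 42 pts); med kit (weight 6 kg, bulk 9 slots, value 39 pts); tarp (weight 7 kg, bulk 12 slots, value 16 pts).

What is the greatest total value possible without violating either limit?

Feasible sets respecting both limits:
- sleeping bag: weight 5, bulk 10, value 42
- med kit: weight 6, bulk 9, value 39
- tarp: weight 7, bulk 12, value 16
Best: 42 pts.

42 pts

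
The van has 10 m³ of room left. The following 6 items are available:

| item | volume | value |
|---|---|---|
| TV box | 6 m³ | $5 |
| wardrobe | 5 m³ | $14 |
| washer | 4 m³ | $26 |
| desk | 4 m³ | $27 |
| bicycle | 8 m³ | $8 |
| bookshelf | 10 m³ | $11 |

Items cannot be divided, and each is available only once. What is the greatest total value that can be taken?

$53

Check high-value combinations within 10 m³:
- washer+desk: volume 4+4=8, value 26+27=53
- wardrobe+desk: volume 5+4=9, value 14+27=41
- wardrobe+washer: volume 5+4=9, value 14+26=40
Best: $53.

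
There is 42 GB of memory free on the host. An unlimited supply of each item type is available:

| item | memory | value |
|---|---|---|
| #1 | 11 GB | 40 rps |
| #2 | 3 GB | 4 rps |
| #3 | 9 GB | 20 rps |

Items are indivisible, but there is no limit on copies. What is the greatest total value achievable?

Best value-per-unit is #1 at 40/11; filling with it alone gives 3×40 = 120.
Optimal mix: 3×#1 + 1×#3 → memory 42, value 140.

140 rps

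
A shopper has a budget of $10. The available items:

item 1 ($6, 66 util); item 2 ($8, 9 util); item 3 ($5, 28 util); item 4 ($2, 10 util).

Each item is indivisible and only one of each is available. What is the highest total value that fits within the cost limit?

Check high-value combinations within $10:
- item 1+item 4: cost 6+2=8, value 66+10=76
- item 1: cost 6, value 66
- item 3+item 4: cost 5+2=7, value 28+10=38
- item 3: cost 5, value 28
- item 2+item 4: cost 8+2=10, value 9+10=19
Best: 76 util.

76 util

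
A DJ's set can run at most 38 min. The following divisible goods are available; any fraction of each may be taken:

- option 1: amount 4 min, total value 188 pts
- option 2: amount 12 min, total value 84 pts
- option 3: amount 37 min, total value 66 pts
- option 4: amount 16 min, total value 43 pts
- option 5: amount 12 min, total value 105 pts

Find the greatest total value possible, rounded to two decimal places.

403.88

Take in order of value per unit:
- option 1 (188/4 per unit): all 4 → value 188, running total 188.00
- option 5 (105/12 per unit): all 12 → value 105, running total 293.00
- option 2 (84/12 per unit): all 12 → value 84, running total 377.00
- option 4 (43/16 per unit): 10 of 16 → value 10×43/16 = 26.8750, running total 403.88
Total 403.88.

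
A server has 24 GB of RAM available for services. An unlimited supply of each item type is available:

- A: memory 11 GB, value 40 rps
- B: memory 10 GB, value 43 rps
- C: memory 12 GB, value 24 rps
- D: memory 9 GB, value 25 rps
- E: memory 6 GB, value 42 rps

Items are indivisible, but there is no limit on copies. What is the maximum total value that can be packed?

168 rps

Best value-per-unit is E at 42/6, and filling with it alone uses memory 4×6=24. No mix of the others beats 4×42 = 168.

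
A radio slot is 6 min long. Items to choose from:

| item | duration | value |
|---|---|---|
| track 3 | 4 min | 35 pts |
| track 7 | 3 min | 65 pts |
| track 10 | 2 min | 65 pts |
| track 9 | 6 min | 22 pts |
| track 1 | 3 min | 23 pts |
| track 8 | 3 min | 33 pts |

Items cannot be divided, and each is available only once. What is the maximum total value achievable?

130 pts

Check high-value combinations within 6 min:
- track 7+track 10: duration 3+2=5, value 65+65=130
- track 3+track 10: duration 4+2=6, value 35+65=100
- track 10+track 8: duration 2+3=5, value 65+33=98
Best: 130 pts.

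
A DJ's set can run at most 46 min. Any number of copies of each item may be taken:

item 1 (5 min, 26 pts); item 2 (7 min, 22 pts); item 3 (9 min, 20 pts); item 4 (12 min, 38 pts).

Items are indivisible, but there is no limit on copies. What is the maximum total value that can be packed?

234 pts

Best value-per-unit is item 1 at 26/5, and filling with it alone uses duration 9×5=45. No mix of the others beats 9×26 = 234.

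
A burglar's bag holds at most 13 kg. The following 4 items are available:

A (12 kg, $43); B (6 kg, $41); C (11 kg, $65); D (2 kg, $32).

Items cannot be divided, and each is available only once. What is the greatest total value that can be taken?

Check high-value combinations within 13 kg:
- C+D: weight 11+2=13, value 65+32=97
- B+D: weight 6+2=8, value 41+32=73
- C: weight 11, value 65
- A: weight 12, value 43
- B: weight 6, value 41
Best: $97.

$97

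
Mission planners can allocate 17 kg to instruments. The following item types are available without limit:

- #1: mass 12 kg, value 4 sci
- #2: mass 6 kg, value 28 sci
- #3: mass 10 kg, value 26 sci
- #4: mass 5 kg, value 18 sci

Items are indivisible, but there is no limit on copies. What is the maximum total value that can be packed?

74 sci

Best value-per-unit is #2 at 28/6; filling with it alone gives 2×28 = 56.
Optimal mix: 2×#2 + 1×#4 → mass 17, value 74.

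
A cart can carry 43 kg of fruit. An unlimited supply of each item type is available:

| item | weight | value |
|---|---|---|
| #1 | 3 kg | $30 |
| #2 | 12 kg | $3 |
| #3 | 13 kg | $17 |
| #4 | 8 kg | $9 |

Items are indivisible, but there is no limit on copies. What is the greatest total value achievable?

$420

Best value-per-unit is #1 at 30/3, and filling with it alone uses weight 14×3=42. No mix of the others beats 14×30 = 420.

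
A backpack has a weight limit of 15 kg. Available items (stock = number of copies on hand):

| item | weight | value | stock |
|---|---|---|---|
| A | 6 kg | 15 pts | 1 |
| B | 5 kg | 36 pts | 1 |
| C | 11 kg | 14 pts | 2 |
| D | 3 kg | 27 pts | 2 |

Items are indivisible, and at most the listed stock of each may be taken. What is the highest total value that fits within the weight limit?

90 pts

Top feasible selections:
- 1×B + 2×D: weight 11, value 90
- 1×A + 1×B + 1×D: weight 14, value 78
- 1×A + 2×D: weight 12, value 69
Best: 90 pts.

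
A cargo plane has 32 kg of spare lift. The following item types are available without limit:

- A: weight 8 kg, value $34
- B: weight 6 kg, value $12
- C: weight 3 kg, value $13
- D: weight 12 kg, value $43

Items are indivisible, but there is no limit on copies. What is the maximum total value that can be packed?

Best value-per-unit is C at 13/3; filling with it alone gives 10×13 = 130.
Optimal mix: 1×A + 8×C → weight 32, value 138.

$138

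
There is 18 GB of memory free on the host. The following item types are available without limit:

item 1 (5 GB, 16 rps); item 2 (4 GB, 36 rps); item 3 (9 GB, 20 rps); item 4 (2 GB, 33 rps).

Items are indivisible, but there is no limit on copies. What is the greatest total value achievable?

Best value-per-unit is item 4 at 33/2, and filling with it alone uses memory 9×2=18. No mix of the others beats 9×33 = 297.

297 rps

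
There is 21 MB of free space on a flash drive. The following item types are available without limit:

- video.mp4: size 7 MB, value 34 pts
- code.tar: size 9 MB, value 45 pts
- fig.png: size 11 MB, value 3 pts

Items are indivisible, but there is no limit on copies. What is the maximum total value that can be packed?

Best value-per-unit is code.tar at 45/9; filling with it alone gives 2×45 = 90.
Optimal mix: 3×video.mp4 → size 21, value 102.

102 pts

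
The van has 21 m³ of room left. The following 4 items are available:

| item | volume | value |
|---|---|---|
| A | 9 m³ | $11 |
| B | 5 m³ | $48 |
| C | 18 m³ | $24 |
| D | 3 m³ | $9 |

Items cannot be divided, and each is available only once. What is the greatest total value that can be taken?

$68

This is a 0/1 knapsack; check combinations near the capacity.
- A+B+D: volume 9+5+3=17, value 11+48+9=68
- A+B: volume 9+5=14, value 11+48=59
- B+D: volume 5+3=8, value 48+9=57
- B: volume 5, value 48
- C+D: volume 18+3=21, value 24+9=33
Best: $68.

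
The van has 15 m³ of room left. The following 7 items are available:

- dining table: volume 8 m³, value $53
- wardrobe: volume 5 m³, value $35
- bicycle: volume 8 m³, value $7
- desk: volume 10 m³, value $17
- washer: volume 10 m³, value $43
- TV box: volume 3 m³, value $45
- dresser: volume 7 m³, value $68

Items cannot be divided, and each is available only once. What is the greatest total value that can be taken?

$148

This is a 0/1 knapsack; check combinations near the capacity.
- wardrobe+TV box+dresser: volume 5+3+7=15, value 35+45+68=148
- dining table+dresser: volume 8+7=15, value 53+68=121
- TV box+dresser: volume 3+7=10, value 45+68=113
- wardrobe+dresser: volume 5+7=12, value 35+68=103
- dining table+TV box: volume 8+3=11, value 53+45=98
Best: $148.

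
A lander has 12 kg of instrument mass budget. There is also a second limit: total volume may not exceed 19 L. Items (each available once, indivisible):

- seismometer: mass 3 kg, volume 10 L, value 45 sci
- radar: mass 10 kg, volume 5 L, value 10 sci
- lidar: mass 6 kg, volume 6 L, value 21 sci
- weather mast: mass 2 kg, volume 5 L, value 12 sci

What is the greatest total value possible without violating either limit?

Feasible sets respecting both limits:
- seismometer+lidar: mass 9, volume 16, value 66
- seismometer+weather mast: mass 5, volume 15, value 57
- seismometer: mass 3, volume 10, value 45
Best: 66 sci.

66 sci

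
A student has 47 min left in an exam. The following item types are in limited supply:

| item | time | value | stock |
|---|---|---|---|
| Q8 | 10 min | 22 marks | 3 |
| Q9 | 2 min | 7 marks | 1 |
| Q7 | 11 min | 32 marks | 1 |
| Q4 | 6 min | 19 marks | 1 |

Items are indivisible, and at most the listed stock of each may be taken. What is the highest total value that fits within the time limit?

117 marks

Top feasible selections:
- 3×Q8 + 1×Q7 + 1×Q4: time 47, value 117
- 3×Q8 + 1×Q9 + 1×Q7: time 43, value 105
- 2×Q8 + 1×Q9 + 1×Q7 + 1×Q4: time 39, value 102
- 3×Q8 + 1×Q7: time 41, value 98
Best: 117 marks.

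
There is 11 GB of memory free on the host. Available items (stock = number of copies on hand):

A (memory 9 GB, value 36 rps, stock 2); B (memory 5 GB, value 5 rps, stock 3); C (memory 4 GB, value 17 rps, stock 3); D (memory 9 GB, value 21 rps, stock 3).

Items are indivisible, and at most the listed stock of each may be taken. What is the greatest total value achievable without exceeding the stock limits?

36 rps

Best selections within memory 11 and stock limits:
- 1×A: memory 9, value 36
- 2×C: memory 8, value 34
Best: 36 rps.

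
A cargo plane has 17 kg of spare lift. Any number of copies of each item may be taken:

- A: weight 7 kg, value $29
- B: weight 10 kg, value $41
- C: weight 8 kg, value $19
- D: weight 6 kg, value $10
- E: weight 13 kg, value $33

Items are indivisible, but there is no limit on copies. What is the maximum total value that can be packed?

$70

Best value-per-unit is A at 29/7; filling with it alone gives 2×29 = 58.
Optimal mix: 1×A + 1×B → weight 17, value 70.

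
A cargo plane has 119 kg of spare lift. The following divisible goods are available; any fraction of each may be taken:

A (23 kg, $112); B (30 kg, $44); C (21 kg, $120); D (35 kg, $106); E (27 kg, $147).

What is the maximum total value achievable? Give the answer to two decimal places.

Take in order of value per unit:
- C (120/21 per unit): all 21 → value 120, running total 120.00
- E (147/27 per unit): all 27 → value 147, running total 267.00
- A (112/23 per unit): all 23 → value 112, running total 379.00
- D (106/35 per unit): all 35 → value 106, running total 485.00
- B (44/30 per unit): 13 of 30 → value 13×44/30 = 19.0667, running total 504.07
Total 504.07.

504.07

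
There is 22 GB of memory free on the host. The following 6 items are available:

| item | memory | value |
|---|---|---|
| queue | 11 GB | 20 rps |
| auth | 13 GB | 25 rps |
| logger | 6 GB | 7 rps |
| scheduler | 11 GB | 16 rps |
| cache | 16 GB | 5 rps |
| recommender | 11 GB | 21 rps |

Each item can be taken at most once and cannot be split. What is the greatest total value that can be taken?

41 rps

This is a 0/1 knapsack; check combinations near the capacity.
- queue+recommender: memory 11+11=22, value 20+21=41
- scheduler+recommender: memory 11+11=22, value 16+21=37
- queue+scheduler: memory 11+11=22, value 20+16=36
- auth+logger: memory 13+6=19, value 25+7=32
- logger+recommender: memory 6+11=17, value 7+21=28
Best: 41 rps.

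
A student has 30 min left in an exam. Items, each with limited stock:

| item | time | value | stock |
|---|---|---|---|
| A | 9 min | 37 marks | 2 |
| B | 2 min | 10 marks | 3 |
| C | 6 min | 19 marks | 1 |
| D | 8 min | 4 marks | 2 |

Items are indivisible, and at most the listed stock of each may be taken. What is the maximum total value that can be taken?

Top feasible selections:
- 2×A + 3×B + 1×C: time 30, value 123
- 2×A + 2×B + 1×C: time 28, value 113
Best: 123 marks.

123 marks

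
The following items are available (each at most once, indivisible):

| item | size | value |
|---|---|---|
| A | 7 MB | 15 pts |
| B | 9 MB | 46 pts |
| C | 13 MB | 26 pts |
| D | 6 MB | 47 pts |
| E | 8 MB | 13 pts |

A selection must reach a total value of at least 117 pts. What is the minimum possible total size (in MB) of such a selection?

Subsets with value ≥ 117, sorted by total size:
- B+C+D: size 28, value 119
- A+B+D+E: size 30, value 121
- A+B+C+D: size 35, value 134
- B+C+D+E: size 36, value 132
Minimum size: 28 MB.

28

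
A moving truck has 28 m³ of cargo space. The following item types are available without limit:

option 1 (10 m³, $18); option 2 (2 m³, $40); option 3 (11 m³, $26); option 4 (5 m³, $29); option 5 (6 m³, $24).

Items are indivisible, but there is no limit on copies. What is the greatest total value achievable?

$560

Best value-per-unit is option 2 at 40/2, and filling with it alone uses volume 14×2=28. No mix of the others beats 14×40 = 560.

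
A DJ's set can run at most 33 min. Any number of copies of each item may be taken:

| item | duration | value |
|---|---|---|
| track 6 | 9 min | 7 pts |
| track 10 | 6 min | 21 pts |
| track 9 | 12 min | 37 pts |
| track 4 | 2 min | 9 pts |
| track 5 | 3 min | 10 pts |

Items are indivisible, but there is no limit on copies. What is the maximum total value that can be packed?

145 pts

Best value-per-unit is track 4 at 9/2; filling with it alone gives 16×9 = 144.
Optimal mix: 15×track 4 + 1×track 5 → duration 33, value 145.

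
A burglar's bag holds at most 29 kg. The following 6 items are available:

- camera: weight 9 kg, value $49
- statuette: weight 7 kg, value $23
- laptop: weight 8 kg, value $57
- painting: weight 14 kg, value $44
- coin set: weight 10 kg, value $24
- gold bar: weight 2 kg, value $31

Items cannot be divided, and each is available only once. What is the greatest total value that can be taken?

$161

This is a 0/1 knapsack; check combinations near the capacity.
- camera+laptop+coin set+gold bar: weight 9+8+10+2=29, value 49+57+24+31=161
- camera+statuette+laptop+gold bar: weight 9+7+8+2=26, value 49+23+57+31=160
- camera+laptop+gold bar: weight 9+8+2=19, value 49+57+31=137
- statuette+laptop+coin set+gold bar: weight 7+8+10+2=27, value 23+57+24+31=135
Best: $161.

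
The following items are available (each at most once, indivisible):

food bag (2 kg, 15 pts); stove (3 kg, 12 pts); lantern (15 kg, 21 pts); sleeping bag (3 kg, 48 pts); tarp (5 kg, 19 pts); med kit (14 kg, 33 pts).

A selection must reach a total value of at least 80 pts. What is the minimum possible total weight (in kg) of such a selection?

Subsets with value ≥ 80, sorted by total weight:
- food bag+sleeping bag+tarp: weight 10, value 82
- food bag+stove+sleeping bag+tarp: weight 13, value 94
- sleeping bag+med kit: weight 17, value 81
Minimum weight: 10 kg.

10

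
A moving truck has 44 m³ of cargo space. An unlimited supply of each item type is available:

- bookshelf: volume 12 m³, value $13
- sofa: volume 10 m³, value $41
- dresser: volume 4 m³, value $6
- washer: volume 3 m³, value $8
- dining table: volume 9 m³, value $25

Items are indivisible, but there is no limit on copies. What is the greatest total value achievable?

$172

Best value-per-unit is sofa at 41/10; filling with it alone gives 4×41 = 164.
Optimal mix: 4×sofa + 1×washer → volume 43, value 172.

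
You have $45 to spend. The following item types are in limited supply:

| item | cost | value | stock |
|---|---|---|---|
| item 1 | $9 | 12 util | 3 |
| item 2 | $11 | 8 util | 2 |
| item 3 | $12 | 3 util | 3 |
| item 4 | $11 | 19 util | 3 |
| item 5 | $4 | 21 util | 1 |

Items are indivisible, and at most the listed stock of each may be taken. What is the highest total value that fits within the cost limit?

Best selections within cost 45 and stock limits:
- 2×item 1 + 2×item 4 + 1×item 5: cost 44, value 83
- 3×item 4 + 1×item 5: cost 37, value 78
- 3×item 1 + 1×item 4 + 1×item 5: cost 42, value 76
- 2×item 1 + 1×item 2 + 1×item 4 + 1×item 5: cost 44, value 72
Best: 83 util.

83 util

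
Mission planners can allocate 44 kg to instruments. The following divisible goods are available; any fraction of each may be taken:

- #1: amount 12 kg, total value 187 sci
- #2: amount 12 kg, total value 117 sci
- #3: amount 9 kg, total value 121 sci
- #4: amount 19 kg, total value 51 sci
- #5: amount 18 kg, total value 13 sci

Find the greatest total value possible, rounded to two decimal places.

454.53

Take in order of value per unit:
- #1 (187/12 per unit): all 12 → value 187, running total 187.00
- #3 (121/9 per unit): all 9 → value 121, running total 308.00
- #2 (117/12 per unit): all 12 → value 117, running total 425.00
- #4 (51/19 per unit): 11 of 19 → value 11×51/19 = 29.5263, running total 454.53
Total 454.53.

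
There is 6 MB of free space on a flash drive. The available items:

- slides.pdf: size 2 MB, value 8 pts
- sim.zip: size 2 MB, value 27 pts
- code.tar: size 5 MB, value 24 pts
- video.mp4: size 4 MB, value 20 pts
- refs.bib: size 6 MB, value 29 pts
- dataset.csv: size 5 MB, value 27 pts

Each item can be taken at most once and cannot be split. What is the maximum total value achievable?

47 pts

Check high-value combinations within 6 MB:
- sim.zip+video.mp4: size 2+4=6, value 27+20=47
- slides.pdf+sim.zip: size 2+2=4, value 8+27=35
- refs.bib: size 6, value 29
- slides.pdf+video.mp4: size 2+4=6, value 8+20=28
Best: 47 pts.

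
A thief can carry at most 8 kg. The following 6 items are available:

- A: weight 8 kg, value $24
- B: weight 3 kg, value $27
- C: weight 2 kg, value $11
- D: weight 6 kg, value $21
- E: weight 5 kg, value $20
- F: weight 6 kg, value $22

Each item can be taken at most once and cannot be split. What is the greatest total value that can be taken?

$47

This is a 0/1 knapsack; check combinations near the capacity.
- B+E: weight 3+5=8, value 27+20=47
- B+C: weight 3+2=5, value 27+11=38
- C+F: weight 2+6=8, value 11+22=33
- C+D: weight 2+6=8, value 11+21=32
- C+E: weight 2+5=7, value 11+20=31
Best: $47.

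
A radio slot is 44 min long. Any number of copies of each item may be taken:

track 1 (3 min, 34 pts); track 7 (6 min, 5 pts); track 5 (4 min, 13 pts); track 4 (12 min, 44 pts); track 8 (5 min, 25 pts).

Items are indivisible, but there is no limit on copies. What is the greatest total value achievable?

Best value-per-unit is track 1 at 34/3, and filling with it alone uses duration 14×3=42. No mix of the others beats 14×34 = 476.

476 pts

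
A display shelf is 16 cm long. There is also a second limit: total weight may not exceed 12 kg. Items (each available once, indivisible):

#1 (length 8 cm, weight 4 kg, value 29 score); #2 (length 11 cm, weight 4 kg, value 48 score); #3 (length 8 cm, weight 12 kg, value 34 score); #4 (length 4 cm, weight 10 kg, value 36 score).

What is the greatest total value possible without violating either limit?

48 score

Feasible sets respecting both limits:
- #2: length 11, weight 4, value 48
- #4: length 4, weight 10, value 36
- #3: length 8, weight 12, value 34
Best: 48 score.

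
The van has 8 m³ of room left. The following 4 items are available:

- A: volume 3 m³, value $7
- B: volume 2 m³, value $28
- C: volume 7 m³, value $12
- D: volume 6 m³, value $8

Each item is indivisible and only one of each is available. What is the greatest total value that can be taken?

$36

Check high-value combinations within 8 m³:
- B+D: volume 2+6=8, value 28+8=36
- A+B: volume 3+2=5, value 7+28=35
- B: volume 2, value 28
- C: volume 7, value 12
- D: volume 6, value 8
Best: $36.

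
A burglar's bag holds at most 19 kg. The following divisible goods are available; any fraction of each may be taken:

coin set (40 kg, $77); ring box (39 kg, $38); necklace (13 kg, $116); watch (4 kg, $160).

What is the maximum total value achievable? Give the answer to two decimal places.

Take in order of value per unit:
- watch (160/4 per unit): all 4 → value 160, running total 160.00
- necklace (116/13 per unit): all 13 → value 116, running total 276.00
- coin set (77/40 per unit): 2 of 40 → value 2×77/40 = 3.8500, running total 279.85
Total 279.85.

279.85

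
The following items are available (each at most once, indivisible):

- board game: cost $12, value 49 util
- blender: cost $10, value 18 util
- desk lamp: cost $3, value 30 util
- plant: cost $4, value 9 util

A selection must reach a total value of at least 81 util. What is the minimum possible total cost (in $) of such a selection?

Subsets with value ≥ 81, sorted by total cost:
- board game+desk lamp+plant: cost 19, value 88
- board game+blender+desk lamp: cost 25, value 97
- board game+blender+desk lamp+plant: cost 29, value 106
Minimum cost: 19 $.

19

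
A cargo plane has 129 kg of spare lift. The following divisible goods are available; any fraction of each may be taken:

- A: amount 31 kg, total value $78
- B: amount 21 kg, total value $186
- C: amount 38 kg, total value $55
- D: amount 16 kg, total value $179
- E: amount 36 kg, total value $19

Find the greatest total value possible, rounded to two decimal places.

Take in order of value per unit:
- D (179/16 per unit): all 16 → value 179, running total 179.00
- B (186/21 per unit): all 21 → value 186, running total 365.00
- A (78/31 per unit): all 31 → value 78, running total 443.00
- C (55/38 per unit): all 38 → value 55, running total 498.00
- E (19/36 per unit): 23 of 36 → value 23×19/36 = 12.1389, running total 510.14
Total 510.14.

510.14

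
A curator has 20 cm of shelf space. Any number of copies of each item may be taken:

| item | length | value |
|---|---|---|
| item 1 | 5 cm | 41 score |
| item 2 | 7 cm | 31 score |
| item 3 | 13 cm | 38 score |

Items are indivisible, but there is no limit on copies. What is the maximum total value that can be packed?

Best value-per-unit is item 1 at 41/5, and filling with it alone uses length 4×5=20. No mix of the others beats 4×41 = 164.

164 score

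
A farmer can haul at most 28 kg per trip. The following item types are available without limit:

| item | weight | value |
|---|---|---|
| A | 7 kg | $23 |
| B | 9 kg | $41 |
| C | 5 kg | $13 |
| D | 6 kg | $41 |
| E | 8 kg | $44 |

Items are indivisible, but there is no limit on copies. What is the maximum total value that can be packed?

$170

Best value-per-unit is D at 41/6; filling with it alone gives 4×41 = 164.
Optimal mix: 2×D + 2×E → weight 28, value 170.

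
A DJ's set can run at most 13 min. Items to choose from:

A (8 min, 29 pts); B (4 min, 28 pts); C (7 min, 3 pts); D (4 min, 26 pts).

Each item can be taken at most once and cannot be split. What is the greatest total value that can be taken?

Check high-value combinations within 13 min:
- A+B: duration 8+4=12, value 29+28=57
- A+D: duration 8+4=12, value 29+26=55
- B+D: duration 4+4=8, value 28+26=54
- B+C: duration 4+7=11, value 28+3=31
- A: duration 8, value 29
Best: 57 pts.

57 pts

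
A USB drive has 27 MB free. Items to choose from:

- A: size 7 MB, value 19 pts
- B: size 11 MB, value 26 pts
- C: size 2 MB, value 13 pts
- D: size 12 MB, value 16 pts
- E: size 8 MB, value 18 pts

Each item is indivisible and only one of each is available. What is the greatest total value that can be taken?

63 pts

Check high-value combinations within 27 MB:
- A+B+E: size 7+11+8=26, value 19+26+18=63
- A+B+C: size 7+11+2=20, value 19+26+13=58
- B+C+E: size 11+2+8=21, value 26+13+18=57
Best: 63 pts.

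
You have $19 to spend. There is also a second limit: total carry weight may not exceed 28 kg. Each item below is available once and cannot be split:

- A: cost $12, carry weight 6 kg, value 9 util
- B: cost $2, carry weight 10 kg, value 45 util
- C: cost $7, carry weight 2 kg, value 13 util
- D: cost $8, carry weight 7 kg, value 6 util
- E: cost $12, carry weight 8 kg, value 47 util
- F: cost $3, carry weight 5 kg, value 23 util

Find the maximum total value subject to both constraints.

115 util

Feasible sets respecting both limits:
- B+E+F: cost 17, carry weight 23, value 115
- B+E: cost 14, carry weight 18, value 92
- B+C+F: cost 12, carry weight 17, value 81
- A+B+F: cost 17, carry weight 21, value 77
Best: 115 util.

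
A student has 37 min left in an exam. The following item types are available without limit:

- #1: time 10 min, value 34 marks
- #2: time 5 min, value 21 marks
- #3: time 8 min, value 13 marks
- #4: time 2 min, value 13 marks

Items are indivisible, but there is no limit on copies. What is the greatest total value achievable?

Best value-per-unit is #4 at 13/2, and filling with it alone uses time 18×2=36. No mix of the others beats 18×13 = 234.

234 marks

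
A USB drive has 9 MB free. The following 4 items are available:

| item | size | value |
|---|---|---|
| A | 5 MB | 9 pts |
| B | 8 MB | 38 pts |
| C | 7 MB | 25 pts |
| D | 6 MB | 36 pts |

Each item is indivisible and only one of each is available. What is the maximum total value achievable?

Check high-value combinations within 9 MB:
- B: size 8, value 38
- D: size 6, value 36
- C: size 7, value 25
- A: size 5, value 9
Best: 38 pts.

38 pts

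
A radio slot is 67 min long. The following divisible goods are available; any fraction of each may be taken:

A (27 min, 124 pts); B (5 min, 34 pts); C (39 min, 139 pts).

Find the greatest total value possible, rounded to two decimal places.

Take in order of value per unit:
- B (34/5 per unit): all 5 → value 34, running total 34.00
- A (124/27 per unit): all 27 → value 124, running total 158.00
- C (139/39 per unit): 35 of 39 → value 35×139/39 = 124.7436, running total 282.74
Total 282.74.

282.74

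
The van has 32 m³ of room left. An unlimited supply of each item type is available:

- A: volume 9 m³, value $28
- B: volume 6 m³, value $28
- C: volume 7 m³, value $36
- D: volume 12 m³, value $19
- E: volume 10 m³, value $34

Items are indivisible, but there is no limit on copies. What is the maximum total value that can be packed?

$156

Best value-per-unit is C at 36/7; filling with it alone gives 4×36 = 144.
Optimal mix: 3×B + 2×C → volume 32, value 156.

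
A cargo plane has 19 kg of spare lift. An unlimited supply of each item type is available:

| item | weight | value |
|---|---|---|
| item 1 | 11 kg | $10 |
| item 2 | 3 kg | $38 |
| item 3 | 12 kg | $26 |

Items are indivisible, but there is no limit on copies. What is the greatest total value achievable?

$228

Best value-per-unit is item 2 at 38/3, and filling with it alone uses weight 6×3=18. No mix of the others beats 6×38 = 228.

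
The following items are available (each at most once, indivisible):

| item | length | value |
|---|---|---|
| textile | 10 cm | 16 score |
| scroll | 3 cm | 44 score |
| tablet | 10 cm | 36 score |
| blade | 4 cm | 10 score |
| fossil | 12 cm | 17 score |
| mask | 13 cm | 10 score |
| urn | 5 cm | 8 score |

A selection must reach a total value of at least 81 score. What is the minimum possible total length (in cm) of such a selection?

17

Subsets with value ≥ 81, sorted by total length:
- scroll+tablet+blade: length 17, value 90
- scroll+tablet+urn: length 18, value 88
- scroll+tablet+blade+urn: length 22, value 98
- textile+scroll+tablet: length 23, value 96
Minimum length: 17 cm.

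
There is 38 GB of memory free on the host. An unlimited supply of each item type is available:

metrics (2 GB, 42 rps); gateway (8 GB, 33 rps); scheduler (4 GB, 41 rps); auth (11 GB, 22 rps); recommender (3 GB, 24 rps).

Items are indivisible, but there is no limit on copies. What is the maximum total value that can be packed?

798 rps

Best value-per-unit is metrics at 42/2, and filling with it alone uses memory 19×2=38. No mix of the others beats 19×42 = 798.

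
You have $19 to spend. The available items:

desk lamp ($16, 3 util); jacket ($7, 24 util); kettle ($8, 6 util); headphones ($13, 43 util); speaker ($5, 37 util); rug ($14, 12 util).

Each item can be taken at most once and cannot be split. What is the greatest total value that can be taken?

80 util

Check high-value combinations within $19:
- headphones+speaker: cost 13+5=18, value 43+37=80
- jacket+speaker: cost 7+5=12, value 24+37=61
- speaker+rug: cost 5+14=19, value 37+12=49
- headphones: cost 13, value 43
- kettle+speaker: cost 8+5=13, value 6+37=43
Best: 80 util.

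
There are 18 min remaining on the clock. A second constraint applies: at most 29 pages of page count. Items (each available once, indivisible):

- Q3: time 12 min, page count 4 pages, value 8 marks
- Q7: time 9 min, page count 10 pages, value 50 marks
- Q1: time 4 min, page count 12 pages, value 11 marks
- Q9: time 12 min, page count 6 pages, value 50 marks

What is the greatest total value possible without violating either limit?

61 marks

Feasible sets respecting both limits:
- Q7+Q1: time 13, page count 22, value 61
- Q1+Q9: time 16, page count 18, value 61
- Q7: time 9, page count 10, value 50
- Q9: time 12, page count 6, value 50
Best: 61 marks.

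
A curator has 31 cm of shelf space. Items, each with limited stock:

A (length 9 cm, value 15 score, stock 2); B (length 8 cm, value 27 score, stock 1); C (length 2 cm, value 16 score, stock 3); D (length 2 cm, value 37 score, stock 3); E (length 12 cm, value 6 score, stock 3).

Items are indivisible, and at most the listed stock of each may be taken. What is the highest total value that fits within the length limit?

Best selections within length 31 and stock limits:
- 1×A + 1×B + 3×C + 3×D: length 29, value 201
- 2×A + 3×C + 3×D: length 30, value 189
- 1×B + 3×C + 3×D: length 20, value 186
- 1×A + 1×B + 2×C + 3×D: length 27, value 185
Best: 201 score.

201 score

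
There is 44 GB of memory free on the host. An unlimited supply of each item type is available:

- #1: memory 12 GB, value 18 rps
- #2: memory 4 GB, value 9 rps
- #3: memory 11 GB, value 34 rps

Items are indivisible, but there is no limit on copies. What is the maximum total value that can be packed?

Best value-per-unit is #3 at 34/11, and filling with it alone uses memory 4×11=44. No mix of the others beats 4×34 = 136.

136 rps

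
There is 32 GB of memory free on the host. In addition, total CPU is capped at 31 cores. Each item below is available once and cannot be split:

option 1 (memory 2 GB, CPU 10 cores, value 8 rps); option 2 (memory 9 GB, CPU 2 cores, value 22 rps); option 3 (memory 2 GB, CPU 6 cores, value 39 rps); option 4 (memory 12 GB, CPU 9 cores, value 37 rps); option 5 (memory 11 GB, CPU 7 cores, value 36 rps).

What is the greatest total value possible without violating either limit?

112 rps

Feasible sets respecting both limits:
- option 3+option 4+option 5: memory 25, CPU 22, value 112
- option 1+option 2+option 3+option 4: memory 25, CPU 27, value 106
- option 1+option 2+option 3+option 5: memory 24, CPU 25, value 105
- option 2+option 3+option 4: memory 23, CPU 17, value 98
Best: 112 rps.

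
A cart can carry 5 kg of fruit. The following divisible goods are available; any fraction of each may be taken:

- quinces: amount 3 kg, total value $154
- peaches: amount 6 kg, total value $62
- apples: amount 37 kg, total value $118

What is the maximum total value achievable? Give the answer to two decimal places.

Take in order of value per unit:
- quinces (154/3 per unit): all 3 → value 154, running total 154.00
- peaches (62/6 per unit): 2 of 6 → value 2×62/6 = 20.6667, running total 174.67
Total 174.67.

174.67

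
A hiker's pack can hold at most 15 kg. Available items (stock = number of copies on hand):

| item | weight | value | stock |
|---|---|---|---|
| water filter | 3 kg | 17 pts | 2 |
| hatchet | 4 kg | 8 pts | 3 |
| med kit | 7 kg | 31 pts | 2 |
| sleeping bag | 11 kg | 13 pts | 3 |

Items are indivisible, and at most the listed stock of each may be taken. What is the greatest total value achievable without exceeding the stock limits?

65 pts

Top feasible selections:
- 2×water filter + 1×med kit: weight 13, value 65
- 2×med kit: weight 14, value 62
- 1×water filter + 1×hatchet + 1×med kit: weight 14, value 56
Best: 65 pts.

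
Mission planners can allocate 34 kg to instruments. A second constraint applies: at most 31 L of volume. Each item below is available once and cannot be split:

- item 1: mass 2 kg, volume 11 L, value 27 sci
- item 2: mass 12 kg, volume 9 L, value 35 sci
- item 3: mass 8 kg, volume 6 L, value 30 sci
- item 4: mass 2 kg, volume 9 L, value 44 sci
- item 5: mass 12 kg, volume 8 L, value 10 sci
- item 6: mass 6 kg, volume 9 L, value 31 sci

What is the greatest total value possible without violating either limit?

110 sci

Feasible sets respecting both limits:
- item 2+item 4+item 6: mass 20, volume 27, value 110
- item 2+item 3+item 4: mass 22, volume 24, value 109
- item 1+item 2+item 4: mass 16, volume 29, value 106
- item 3+item 4+item 6: mass 16, volume 24, value 105
Best: 110 sci.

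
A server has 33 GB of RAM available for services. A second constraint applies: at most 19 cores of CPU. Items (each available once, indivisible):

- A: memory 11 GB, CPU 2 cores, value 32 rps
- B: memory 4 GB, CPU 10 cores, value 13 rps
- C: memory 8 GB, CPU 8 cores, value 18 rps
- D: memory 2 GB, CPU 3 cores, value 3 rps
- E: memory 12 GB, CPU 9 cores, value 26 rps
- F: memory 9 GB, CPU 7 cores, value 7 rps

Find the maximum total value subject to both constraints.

76 rps

Feasible sets respecting both limits:
- A+C+E: memory 31, CPU 19, value 76
- A+E+F: memory 32, CPU 18, value 65
- A+D+E: memory 25, CPU 14, value 61
Best: 76 rps.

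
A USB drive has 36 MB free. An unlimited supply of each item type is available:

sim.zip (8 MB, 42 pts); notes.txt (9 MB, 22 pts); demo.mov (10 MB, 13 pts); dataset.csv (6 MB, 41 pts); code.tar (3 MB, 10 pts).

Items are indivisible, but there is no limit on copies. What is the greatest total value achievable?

Best value-per-unit is dataset.csv at 41/6, and filling with it alone uses size 6×6=36. No mix of the others beats 6×41 = 246.

246 pts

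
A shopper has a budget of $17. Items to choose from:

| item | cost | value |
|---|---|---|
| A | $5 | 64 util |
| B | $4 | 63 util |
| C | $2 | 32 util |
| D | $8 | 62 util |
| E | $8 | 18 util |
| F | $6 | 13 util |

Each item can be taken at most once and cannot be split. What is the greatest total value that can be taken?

Check high-value combinations within $17:
- A+B+D: cost 5+4+8=17, value 64+63+62=189
- A+B+C+F: cost 5+4+2+6=17, value 64+63+32+13=172
- A+B+C: cost 5+4+2=11, value 64+63+32=159
- A+C+D: cost 5+2+8=15, value 64+32+62=158
- B+C+D: cost 4+2+8=14, value 63+32+62=157
Best: 189 util.

189 util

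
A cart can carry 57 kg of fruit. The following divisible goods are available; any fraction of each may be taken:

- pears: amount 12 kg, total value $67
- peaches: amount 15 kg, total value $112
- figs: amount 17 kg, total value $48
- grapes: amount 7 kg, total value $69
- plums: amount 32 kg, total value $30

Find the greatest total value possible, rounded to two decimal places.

Take in order of value per unit:
- grapes (69/7 per unit): all 7 → value 69, running total 69.00
- peaches (112/15 per unit): all 15 → value 112, running total 181.00
- pears (67/12 per unit): all 12 → value 67, running total 248.00
- figs (48/17 per unit): all 17 → value 48, running total 296.00
- plums (30/32 per unit): 6 of 32 → value 6×30/32 = 5.6250, running total 301.63
Total 301.63.

301.63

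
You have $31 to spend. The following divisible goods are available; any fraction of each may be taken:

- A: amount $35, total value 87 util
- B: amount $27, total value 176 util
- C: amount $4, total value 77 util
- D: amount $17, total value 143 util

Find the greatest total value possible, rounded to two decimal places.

285.19

Take in order of value per unit:
- C (77/4 per unit): all 4 → value 77, running total 77.00
- D (143/17 per unit): all 17 → value 143, running total 220.00
- B (176/27 per unit): 10 of 27 → value 10×176/27 = 65.1852, running total 285.19
Total 285.19.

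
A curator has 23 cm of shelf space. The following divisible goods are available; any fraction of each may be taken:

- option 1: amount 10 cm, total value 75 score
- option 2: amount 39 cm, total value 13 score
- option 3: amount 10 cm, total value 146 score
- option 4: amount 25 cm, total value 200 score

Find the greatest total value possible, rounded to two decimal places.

Take in order of value per unit:
- option 3 (146/10 per unit): all 10 → value 146, running total 146.00
- option 4 (200/25 per unit): 13 of 25 → value 13×200/25 = 104.0000, running total 250.00
Total 250.00.

250.00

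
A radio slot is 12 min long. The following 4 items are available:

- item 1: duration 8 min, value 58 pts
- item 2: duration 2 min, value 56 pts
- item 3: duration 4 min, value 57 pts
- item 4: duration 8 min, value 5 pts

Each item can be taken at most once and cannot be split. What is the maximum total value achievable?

115 pts

Check high-value combinations within 12 min:
- item 1+item 3: duration 8+4=12, value 58+57=115
- item 1+item 2: duration 8+2=10, value 58+56=114
- item 2+item 3: duration 2+4=6, value 56+57=113
- item 3+item 4: duration 4+8=12, value 57+5=62
- item 2+item 4: duration 2+8=10, value 56+5=61
Best: 115 pts.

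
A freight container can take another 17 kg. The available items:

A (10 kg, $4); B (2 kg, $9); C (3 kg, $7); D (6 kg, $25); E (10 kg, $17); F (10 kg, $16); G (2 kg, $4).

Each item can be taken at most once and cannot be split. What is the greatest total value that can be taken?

$45

Check high-value combinations within 17 kg:
- B+C+D+G: weight 2+3+6+2=13, value 9+7+25+4=45
- D+E: weight 6+10=16, value 25+17=42
- B+C+D: weight 2+3+6=11, value 9+7+25=41
Best: $45.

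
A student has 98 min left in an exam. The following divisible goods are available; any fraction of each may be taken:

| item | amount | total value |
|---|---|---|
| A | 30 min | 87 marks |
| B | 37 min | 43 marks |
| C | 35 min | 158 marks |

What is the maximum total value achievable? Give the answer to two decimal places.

283.35

Take in order of value per unit:
- C (158/35 per unit): all 35 → value 158, running total 158.00
- A (87/30 per unit): all 30 → value 87, running total 245.00
- B (43/37 per unit): 33 of 37 → value 33×43/37 = 38.3514, running total 283.35
Total 283.35.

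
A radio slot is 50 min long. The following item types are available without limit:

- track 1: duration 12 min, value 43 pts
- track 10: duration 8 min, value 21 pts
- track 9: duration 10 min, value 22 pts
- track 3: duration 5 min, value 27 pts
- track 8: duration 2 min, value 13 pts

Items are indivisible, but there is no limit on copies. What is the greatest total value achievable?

325 pts

Best value-per-unit is track 8 at 13/2, and filling with it alone uses duration 25×2=50. No mix of the others beats 25×13 = 325.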